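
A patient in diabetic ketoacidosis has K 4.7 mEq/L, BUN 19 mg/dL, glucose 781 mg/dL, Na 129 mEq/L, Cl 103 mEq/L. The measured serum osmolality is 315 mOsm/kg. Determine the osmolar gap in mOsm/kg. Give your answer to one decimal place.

6.8 mOsm/kg

Calculated osmolality = 2·Na + glucose/18 + BUN/2.8
= 2·129 + 781/18 + 19/2.8
= 258 + 43.39 + 6.79
= 308.18 mOsm/kg ≈ 308.2 mOsm/kg
Osmolar gap = measured − calculated = 315 − 308.2 = 6.8 mOsm/kg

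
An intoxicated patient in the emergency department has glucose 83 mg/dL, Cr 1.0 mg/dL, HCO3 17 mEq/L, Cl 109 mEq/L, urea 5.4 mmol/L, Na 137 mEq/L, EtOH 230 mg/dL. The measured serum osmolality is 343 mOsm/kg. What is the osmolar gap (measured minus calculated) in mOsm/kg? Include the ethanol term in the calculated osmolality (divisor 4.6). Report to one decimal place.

Calculated osmolality = 2·Na + glucose/18 + urea + ethanol/4.6
= 2·137 + 83/18 + 5.4 + 230/4.6
= 274 + 4.61 + 5.40 + 50
= 334.01 mOsm/kg ≈ 334.0 mOsm/kg
Osmolar gap = measured − calculated = 343 − 334.0 = 9.0 mOsm/kg

9.0 mOsm/kg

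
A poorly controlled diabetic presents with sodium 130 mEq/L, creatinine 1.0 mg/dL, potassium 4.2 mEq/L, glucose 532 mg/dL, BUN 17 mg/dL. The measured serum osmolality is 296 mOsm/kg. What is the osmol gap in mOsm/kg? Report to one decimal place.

Calculated osmolality = 2·Na + glucose/18 + BUN/2.8
= 2·130 + 532/18 + 17/2.8
= 260 + 29.56 + 6.07
= 295.63 mOsm/kg ≈ 295.6 mOsm/kg
Osmolar gap = measured − calculated = 296 − 295.6 = 0.4 mOsm/kg

0.4 mOsm/kg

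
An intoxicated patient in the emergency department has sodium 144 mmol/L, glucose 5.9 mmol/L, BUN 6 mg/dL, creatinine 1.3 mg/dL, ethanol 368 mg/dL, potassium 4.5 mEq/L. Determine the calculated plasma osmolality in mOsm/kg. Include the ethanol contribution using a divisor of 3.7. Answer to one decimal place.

395.5 mOsm/kg

Calculated osmolality = 2·Na + glucose + BUN/2.8 + ethanol/3.7
= 2·144 + 5.9 + 6/2.8 + 368/3.7
= 288 + 5.90 + 2.14 + 99.46
= 395.5 mOsm/kg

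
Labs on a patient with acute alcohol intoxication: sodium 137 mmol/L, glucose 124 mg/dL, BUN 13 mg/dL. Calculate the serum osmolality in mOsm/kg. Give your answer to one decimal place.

285.5 mOsm/kg

Calculated osmolality = 2·Na + glucose/18 + BUN/2.8
= 2·137 + 124/18 + 13/2.8
= 274 + 6.89 + 4.64
= 285.53 mOsm/kg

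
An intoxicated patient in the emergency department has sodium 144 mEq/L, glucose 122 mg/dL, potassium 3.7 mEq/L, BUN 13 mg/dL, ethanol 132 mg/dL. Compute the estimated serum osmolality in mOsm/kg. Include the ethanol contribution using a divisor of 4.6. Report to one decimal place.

328.1 mOsm/kg

Calculated osmolality = 2·Na + glucose/18 + BUN/2.8 + ethanol/4.6
= 2·144 + 122/18 + 13/2.8 + 132/4.6
= 288 + 6.78 + 4.64 + 28.70
= 328.12 mOsm/kg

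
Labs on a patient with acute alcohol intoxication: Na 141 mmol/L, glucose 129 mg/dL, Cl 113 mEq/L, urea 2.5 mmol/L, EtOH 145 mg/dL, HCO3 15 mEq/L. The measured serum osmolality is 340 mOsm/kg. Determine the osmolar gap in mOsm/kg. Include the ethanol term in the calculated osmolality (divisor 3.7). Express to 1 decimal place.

9.1 mOsm/kg

Calculated osmolality = 2·Na + glucose/18 + urea + ethanol/3.7
= 2·141 + 129/18 + 2.5 + 145/3.7
= 282 + 7.17 + 2.50 + 39.19
= 330.86 mOsm/kg ≈ 330.9 mOsm/kg
Osmolar gap = measured − calculated = 340 − 330.9 = 9.1 mOsm/kg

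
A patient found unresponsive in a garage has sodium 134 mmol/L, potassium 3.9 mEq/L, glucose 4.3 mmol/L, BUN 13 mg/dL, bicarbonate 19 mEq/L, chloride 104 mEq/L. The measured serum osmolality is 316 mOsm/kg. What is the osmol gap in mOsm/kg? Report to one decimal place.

39.1 mOsm/kg

Calculated osmolality = 2·Na + glucose + BUN/2.8
= 2·134 + 4.3 + 13/2.8
= 268 + 4.30 + 4.64
= 276.94 mOsm/kg ≈ 276.9 mOsm/kg
Osmolar gap = measured − calculated = 316 − 276.9 = 39.1 mOsm/kg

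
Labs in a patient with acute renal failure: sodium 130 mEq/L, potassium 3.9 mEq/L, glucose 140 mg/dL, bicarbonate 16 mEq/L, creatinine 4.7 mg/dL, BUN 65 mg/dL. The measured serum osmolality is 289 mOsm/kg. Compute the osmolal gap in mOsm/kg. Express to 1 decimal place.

Calculated osmolality = 2·Na + glucose/18 + BUN/2.8
= 2·130 + 140/18 + 65/2.8
= 260 + 7.78 + 23.21
= 290.99 mOsm/kg ≈ 291.0 mOsm/kg
Osmolar gap = measured − calculated = 289 − 291.0 = -2.0 mOsm/kg

-2.0 mOsm/kg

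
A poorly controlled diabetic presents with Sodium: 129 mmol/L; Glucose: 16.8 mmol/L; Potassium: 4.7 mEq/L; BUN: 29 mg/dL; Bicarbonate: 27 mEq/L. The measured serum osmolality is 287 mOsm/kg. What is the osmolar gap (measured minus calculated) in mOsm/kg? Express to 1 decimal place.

1.8 mOsm/kg

Calculated osmolality = 2·Na + glucose + BUN/2.8
= 2·129 + 16.8 + 29/2.8
= 258 + 16.80 + 10.36
= 285.16 mOsm/kg ≈ 285.2 mOsm/kg
Osmolar gap = measured − calculated = 287 − 285.2 = 1.8 mOsm/kg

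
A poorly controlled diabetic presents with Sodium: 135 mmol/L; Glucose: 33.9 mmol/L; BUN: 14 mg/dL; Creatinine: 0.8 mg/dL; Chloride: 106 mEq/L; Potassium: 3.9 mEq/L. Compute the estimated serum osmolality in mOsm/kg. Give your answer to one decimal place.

308.9 mOsm/kg

Calculated osmolality = 2·Na + glucose + BUN/2.8
= 2·135 + 33.9 + 14/2.8
= 270 + 33.90 + 5
= 308.9 mOsm/kg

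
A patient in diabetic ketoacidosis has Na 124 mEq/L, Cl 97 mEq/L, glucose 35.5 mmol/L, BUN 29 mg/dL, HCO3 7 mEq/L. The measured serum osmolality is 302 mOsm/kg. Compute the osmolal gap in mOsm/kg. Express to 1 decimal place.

Calculated osmolality = 2·Na + glucose + BUN/2.8
= 2·124 + 35.5 + 29/2.8
= 248 + 35.50 + 10.36
= 293.86 mOsm/kg ≈ 293.9 mOsm/kg
Osmolar gap = measured − calculated = 302 − 293.9 = 8.1 mOsm/kg

8.1 mOsm/kg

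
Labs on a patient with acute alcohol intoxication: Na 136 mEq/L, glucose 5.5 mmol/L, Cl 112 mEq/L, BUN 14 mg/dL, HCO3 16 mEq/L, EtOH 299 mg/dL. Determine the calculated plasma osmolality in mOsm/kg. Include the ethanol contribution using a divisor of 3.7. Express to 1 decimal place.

363.3 mOsm/kg

Calculated osmolality = 2·Na + glucose + BUN/2.8 + ethanol/3.7
= 2·136 + 5.5 + 14/2.8 + 299/3.7
= 272 + 5.50 + 5 + 80.81
= 363.31 mOsm/kg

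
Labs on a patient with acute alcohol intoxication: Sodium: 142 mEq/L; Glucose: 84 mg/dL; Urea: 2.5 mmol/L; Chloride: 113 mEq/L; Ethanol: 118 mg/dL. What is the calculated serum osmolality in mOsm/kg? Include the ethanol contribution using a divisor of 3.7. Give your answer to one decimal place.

Calculated osmolality = 2·Na + glucose/18 + urea + ethanol/3.7
= 2·142 + 84/18 + 2.5 + 118/3.7
= 284 + 4.67 + 2.50 + 31.89
= 323.06 mOsm/kg

323.1 mOsm/kg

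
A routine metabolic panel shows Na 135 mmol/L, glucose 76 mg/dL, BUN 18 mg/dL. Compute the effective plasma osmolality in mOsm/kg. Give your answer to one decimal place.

Effective osmolality excludes urea (freely permeant across cell membranes):
2·Na + glucose/18
= 2·135 + 76/18
= 270 + 4.22
= 274.22 mOsm/kg

274.2 mOsm/kg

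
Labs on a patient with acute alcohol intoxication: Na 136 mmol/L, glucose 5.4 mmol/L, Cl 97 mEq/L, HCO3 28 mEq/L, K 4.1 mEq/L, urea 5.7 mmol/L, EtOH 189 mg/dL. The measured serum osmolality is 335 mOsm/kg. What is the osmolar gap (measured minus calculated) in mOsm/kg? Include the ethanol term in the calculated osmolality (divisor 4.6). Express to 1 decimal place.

Calculated osmolality = 2·Na + glucose + urea + ethanol/4.6
= 2·136 + 5.4 + 5.7 + 189/4.6
= 272 + 5.40 + 5.70 + 41.09
= 324.19 mOsm/kg ≈ 324.2 mOsm/kg
Osmolar gap = measured − calculated = 335 − 324.2 = 10.8 mOsm/kg

10.8 mOsm/kg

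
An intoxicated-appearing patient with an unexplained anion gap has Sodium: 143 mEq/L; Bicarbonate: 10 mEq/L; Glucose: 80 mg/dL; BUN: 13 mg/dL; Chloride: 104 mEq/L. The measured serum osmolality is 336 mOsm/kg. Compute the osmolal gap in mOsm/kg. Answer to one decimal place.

40.9 mOsm/kg

Calculated osmolality = 2·Na + glucose/18 + BUN/2.8
= 2·143 + 80/18 + 13/2.8
= 286 + 4.44 + 4.64
= 295.08 mOsm/kg ≈ 295.1 mOsm/kg
Osmolar gap = measured − calculated = 336 − 295.1 = 40.9 mOsm/kg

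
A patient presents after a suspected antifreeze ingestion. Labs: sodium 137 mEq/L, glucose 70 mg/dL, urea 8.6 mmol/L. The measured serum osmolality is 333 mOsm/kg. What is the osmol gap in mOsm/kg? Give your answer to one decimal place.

46.5 mOsm/kg

Calculated osmolality = 2·Na + glucose/18 + urea
= 2·137 + 70/18 + 8.6
= 274 + 3.89 + 8.60
= 286.49 mOsm/kg ≈ 286.5 mOsm/kg
Osmolar gap = measured − calculated = 333 − 286.5 = 46.5 mOsm/kg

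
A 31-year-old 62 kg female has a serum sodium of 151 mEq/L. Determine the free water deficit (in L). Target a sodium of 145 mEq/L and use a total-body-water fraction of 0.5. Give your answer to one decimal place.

TBW = 0.5 · 62 = 31 L
Free water deficit = TBW · (Na/145 − 1)
= 31 · (151/145 − 1)
= 31 · 0.0414
= 1.28 L

1.3 L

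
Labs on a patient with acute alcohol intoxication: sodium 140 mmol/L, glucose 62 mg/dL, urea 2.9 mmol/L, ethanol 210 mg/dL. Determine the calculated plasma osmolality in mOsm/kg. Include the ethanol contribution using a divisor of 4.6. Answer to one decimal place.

Calculated osmolality = 2·Na + glucose/18 + urea + ethanol/4.6
= 2·140 + 62/18 + 2.9 + 210/4.6
= 280 + 3.44 + 2.90 + 45.65
= 331.99 mOsm/kg

332.0 mOsm/kg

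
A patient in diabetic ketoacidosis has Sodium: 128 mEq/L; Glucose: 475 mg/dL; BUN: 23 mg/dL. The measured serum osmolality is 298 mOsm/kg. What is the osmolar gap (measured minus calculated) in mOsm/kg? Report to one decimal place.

7.4 mOsm/kg

Calculated osmolality = 2·Na + glucose/18 + BUN/2.8
= 2·128 + 475/18 + 23/2.8
= 256 + 26.39 + 8.21
= 290.6 mOsm/kg ≈ 290.6 mOsm/kg
Osmolar gap = measured − calculated = 298 − 290.6 = 7.4 mOsm/kg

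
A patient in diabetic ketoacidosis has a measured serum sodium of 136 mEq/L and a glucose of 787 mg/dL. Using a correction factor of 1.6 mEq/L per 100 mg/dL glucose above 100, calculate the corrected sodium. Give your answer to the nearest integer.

147 mEq/L

Corrected Na = measured Na + 1.6 · (glucose − 100)/100
= 136 + 1.6 · (787 − 100)/100
= 136 + 11
= 147 mEq/L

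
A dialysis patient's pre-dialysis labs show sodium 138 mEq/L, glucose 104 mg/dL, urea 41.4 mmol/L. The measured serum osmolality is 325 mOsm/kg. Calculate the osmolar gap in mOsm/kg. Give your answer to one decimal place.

1.8 mOsm/kg

Calculated osmolality = 2·Na + glucose/18 + urea
= 2·138 + 104/18 + 41.4
= 276 + 5.78 + 41.40
= 323.18 mOsm/kg ≈ 323.2 mOsm/kg
Osmolar gap = measured − calculated = 325 − 323.2 = 1.8 mOsm/kg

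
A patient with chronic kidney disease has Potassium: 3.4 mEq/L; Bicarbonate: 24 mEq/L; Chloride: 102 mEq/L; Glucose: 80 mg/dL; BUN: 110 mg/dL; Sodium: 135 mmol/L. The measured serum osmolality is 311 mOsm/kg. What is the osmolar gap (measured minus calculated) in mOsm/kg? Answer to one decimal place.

-2.7 mOsm/kg

Calculated osmolality = 2·Na + glucose/18 + BUN/2.8
= 2·135 + 80/18 + 110/2.8
= 270 + 4.44 + 39.29
= 313.73 mOsm/kg ≈ 313.7 mOsm/kg
Osmolar gap = measured − calculated = 311 − 313.7 = -2.7 mOsm/kg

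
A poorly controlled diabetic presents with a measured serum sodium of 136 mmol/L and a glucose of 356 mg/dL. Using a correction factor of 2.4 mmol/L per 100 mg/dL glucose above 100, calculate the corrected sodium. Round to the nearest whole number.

Corrected Na = measured Na + 2.4 · (glucose − 100)/100
= 136 + 2.4 · (356 − 100)/100
= 136 + 6.1
= 142.1 mmol/L

142 mmol/L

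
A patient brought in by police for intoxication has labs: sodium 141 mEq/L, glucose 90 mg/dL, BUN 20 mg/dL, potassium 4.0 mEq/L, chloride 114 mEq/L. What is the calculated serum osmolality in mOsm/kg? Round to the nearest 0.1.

Calculated osmolality = 2·Na + glucose/18 + BUN/2.8
= 2·141 + 90/18 + 20/2.8
= 282 + 5 + 7.14
= 294.14 mOsm/kg

294.1 mOsm/kg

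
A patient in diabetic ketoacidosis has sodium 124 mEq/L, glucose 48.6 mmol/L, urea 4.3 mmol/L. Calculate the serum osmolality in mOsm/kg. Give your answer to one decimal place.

300.9 mOsm/kg

Calculated osmolality = 2·Na + glucose + urea
= 2·124 + 48.6 + 4.3
= 248 + 48.60 + 4.30
= 300.9 mOsm/kg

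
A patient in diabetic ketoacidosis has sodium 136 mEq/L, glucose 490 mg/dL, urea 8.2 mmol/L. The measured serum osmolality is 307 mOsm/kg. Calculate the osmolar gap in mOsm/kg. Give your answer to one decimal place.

-0.4 mOsm/kg

Calculated osmolality = 2·Na + glucose/18 + urea
= 2·136 + 490/18 + 8.2
= 272 + 27.22 + 8.20
= 307.42 mOsm/kg ≈ 307.4 mOsm/kg
Osmolar gap = measured − calculated = 307 − 307.4 = -0.4 mOsm/kg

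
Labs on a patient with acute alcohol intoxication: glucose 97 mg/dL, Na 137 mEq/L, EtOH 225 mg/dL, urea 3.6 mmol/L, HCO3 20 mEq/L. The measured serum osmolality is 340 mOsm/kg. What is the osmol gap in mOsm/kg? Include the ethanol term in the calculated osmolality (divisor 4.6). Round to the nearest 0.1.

Calculated osmolality = 2·Na + glucose/18 + urea + ethanol/4.6
= 2·137 + 97/18 + 3.6 + 225/4.6
= 274 + 5.39 + 3.60 + 48.91
= 331.9 mOsm/kg ≈ 331.9 mOsm/kg
Osmolar gap = measured − calculated = 340 − 331.9 = 8.1 mOsm/kg

8.1 mOsm/kg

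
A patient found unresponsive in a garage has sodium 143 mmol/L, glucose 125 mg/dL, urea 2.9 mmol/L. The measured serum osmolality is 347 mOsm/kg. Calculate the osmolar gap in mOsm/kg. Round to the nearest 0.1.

Calculated osmolality = 2·Na + glucose/18 + urea
= 2·143 + 125/18 + 2.9
= 286 + 6.94 + 2.90
= 295.84 mOsm/kg ≈ 295.8 mOsm/kg
Osmolar gap = measured − calculated = 347 − 295.8 = 51.2 mOsm/kg

51.2 mOsm/kg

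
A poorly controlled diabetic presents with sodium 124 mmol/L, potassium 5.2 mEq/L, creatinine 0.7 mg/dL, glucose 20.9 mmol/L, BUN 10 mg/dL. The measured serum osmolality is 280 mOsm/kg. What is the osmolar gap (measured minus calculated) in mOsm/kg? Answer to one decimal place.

7.5 mOsm/kg

Calculated osmolality = 2·Na + glucose + BUN/2.8
= 2·124 + 20.9 + 10/2.8
= 248 + 20.90 + 3.57
= 272.47 mOsm/kg ≈ 272.5 mOsm/kg
Osmolar gap = measured − calculated = 280 − 272.5 = 7.5 mOsm/kg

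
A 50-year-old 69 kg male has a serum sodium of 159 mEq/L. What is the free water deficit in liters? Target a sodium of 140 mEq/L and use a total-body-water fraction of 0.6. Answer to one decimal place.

5.6 L

TBW = 0.6 · 69 = 41.4 L
Free water deficit = TBW · (Na/140 − 1)
= 41.4 · (159/140 − 1)
= 41.4 · 0.1357
= 5.62 L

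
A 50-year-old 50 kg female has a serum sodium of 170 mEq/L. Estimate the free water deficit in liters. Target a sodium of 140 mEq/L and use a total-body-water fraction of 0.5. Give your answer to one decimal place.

TBW = 0.5 · 50 = 25 L
Free water deficit = TBW · (Na/140 − 1)
= 25 · (170/140 − 1)
= 25 · 0.2143
= 5.36 L

5.4 L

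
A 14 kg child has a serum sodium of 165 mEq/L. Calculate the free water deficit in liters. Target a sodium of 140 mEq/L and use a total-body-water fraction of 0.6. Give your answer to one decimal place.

TBW = 0.6 · 14 = 8.4 L
Free water deficit = TBW · (Na/140 − 1)
= 8.4 · (165/140 − 1)
= 8.4 · 0.1786
= 1.5 L

1.5 L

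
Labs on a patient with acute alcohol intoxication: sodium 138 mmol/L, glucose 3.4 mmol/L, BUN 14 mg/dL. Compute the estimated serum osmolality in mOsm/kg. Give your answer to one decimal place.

Calculated osmolality = 2·Na + glucose + BUN/2.8
= 2·138 + 3.4 + 14/2.8
= 276 + 3.40 + 5
= 284.4 mOsm/kg

284.4 mOsm/kg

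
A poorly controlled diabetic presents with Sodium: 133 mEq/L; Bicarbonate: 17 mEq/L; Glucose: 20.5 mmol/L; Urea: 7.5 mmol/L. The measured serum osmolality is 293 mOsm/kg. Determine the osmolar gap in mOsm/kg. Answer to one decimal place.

-1.0 mOsm/kg

Calculated osmolality = 2·Na + glucose + urea
= 2·133 + 20.5 + 7.5
= 266 + 20.50 + 7.50
= 294 mOsm/kg ≈ 294.0 mOsm/kg
Osmolar gap = measured − calculated = 293 − 294.0 = -1.0 mOsm/kg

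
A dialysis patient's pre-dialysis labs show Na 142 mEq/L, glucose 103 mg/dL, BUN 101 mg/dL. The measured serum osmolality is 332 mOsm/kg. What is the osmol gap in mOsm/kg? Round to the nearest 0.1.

Calculated osmolality = 2·Na + glucose/18 + BUN/2.8
= 2·142 + 103/18 + 101/2.8
= 284 + 5.72 + 36.07
= 325.79 mOsm/kg ≈ 325.8 mOsm/kg
Osmolar gap = measured − calculated = 332 − 325.8 = 6.2 mOsm/kg

6.2 mOsm/kg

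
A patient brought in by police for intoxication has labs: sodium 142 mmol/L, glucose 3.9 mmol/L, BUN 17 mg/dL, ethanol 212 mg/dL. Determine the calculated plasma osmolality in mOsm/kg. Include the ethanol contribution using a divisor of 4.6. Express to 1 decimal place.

340.1 mOsm/kg

Calculated osmolality = 2·Na + glucose + BUN/2.8 + ethanol/4.6
= 2·142 + 3.9 + 17/2.8 + 212/4.6
= 284 + 3.90 + 6.07 + 46.09
= 340.06 mOsm/kg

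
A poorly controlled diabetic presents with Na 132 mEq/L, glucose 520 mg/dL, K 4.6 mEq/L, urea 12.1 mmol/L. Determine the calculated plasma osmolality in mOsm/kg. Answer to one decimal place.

Calculated osmolality = 2·Na + glucose/18 + urea
= 2·132 + 520/18 + 12.1
= 264 + 28.89 + 12.10
= 304.99 mOsm/kg

305.0 mOsm/kg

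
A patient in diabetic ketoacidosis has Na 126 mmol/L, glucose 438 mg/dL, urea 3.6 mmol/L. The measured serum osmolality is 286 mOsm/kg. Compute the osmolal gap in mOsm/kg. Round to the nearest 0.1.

6.1 mOsm/kg

Calculated osmolality = 2·Na + glucose/18 + urea
= 2·126 + 438/18 + 3.6
= 252 + 24.33 + 3.60
= 279.93 mOsm/kg ≈ 279.9 mOsm/kg
Osmolar gap = measured − calculated = 286 − 279.9 = 6.1 mOsm/kg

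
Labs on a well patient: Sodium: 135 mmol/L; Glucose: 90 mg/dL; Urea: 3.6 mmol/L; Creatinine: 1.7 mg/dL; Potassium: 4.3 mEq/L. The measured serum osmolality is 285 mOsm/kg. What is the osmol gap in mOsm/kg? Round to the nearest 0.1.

Calculated osmolality = 2·Na + glucose/18 + urea
= 2·135 + 90/18 + 3.6
= 270 + 5 + 3.60
= 278.6 mOsm/kg ≈ 278.6 mOsm/kg
Osmolar gap = measured − calculated = 285 − 278.6 = 6.4 mOsm/kg

6.4 mOsm/kg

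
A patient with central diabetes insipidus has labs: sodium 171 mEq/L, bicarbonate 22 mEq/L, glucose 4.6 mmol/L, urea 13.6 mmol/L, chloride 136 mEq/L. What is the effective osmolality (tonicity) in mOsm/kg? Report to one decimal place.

Effective osmolality excludes urea (freely permeant across cell membranes):
2·Na + glucose
= 2·171 + 4.6
= 342 + 4.6
= 346.6 mOsm/kg

346.6 mOsm/kg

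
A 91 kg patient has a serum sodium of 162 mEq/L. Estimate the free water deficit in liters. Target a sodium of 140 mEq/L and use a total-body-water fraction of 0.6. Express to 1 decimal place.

8.6 L

TBW = 0.6 · 91 = 54.6 L
Free water deficit = TBW · (Na/140 − 1)
= 54.6 · (162/140 − 1)
= 54.6 · 0.1571
= 8.58 L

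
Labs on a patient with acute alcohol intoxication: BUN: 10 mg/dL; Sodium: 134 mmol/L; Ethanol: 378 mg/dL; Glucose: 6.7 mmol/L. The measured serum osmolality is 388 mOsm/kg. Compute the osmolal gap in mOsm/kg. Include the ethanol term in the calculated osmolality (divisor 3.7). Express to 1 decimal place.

Calculated osmolality = 2·Na + glucose + BUN/2.8 + ethanol/3.7
= 2·134 + 6.7 + 10/2.8 + 378/3.7
= 268 + 6.70 + 3.57 + 102.16
= 380.43 mOsm/kg ≈ 380.4 mOsm/kg
Osmolar gap = measured − calculated = 388 − 380.4 = 7.6 mOsm/kg

7.6 mOsm/kg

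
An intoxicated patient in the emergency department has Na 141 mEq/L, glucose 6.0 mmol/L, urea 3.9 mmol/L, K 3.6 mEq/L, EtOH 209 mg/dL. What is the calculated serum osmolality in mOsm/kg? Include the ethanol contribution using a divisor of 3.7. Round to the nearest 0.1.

348.4 mOsm/kg

Calculated osmolality = 2·Na + glucose + urea + ethanol/3.7
= 2·141 + 6 + 3.9 + 209/3.7
= 282 + 6 + 3.90 + 56.49
= 348.39 mOsm/kg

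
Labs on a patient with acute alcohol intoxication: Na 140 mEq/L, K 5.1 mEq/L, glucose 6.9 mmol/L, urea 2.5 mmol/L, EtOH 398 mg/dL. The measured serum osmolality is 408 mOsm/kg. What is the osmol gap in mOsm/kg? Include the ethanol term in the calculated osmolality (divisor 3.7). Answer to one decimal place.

11.0 mOsm/kg

Calculated osmolality = 2·Na + glucose + urea + ethanol/3.7
= 2·140 + 6.9 + 2.5 + 398/3.7
= 280 + 6.90 + 2.50 + 107.57
= 396.97 mOsm/kg ≈ 397.0 mOsm/kg
Osmolar gap = measured − calculated = 408 − 397.0 = 11.0 mOsm/kg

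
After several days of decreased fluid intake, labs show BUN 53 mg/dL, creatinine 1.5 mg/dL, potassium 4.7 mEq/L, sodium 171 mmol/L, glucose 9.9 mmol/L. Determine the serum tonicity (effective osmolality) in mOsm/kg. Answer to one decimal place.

Effective osmolality excludes urea (freely permeant across cell membranes):
2·Na + glucose
= 2·171 + 9.9
= 342 + 9.9
= 351.9 mOsm/kg

351.9 mOsm/kg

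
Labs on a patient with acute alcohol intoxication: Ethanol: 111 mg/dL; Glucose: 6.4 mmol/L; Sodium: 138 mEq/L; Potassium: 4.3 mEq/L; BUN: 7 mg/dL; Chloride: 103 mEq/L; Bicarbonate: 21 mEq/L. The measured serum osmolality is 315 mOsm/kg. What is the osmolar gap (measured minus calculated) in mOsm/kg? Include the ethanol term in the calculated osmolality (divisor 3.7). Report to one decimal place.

Calculated osmolality = 2·Na + glucose + BUN/2.8 + ethanol/3.7
= 2·138 + 6.4 + 7/2.8 + 111/3.7
= 276 + 6.40 + 2.50 + 30
= 314.9 mOsm/kg ≈ 314.9 mOsm/kg
Osmolar gap = measured − calculated = 315 − 314.9 = 0.1 mOsm/kg

0.1 mOsm/kg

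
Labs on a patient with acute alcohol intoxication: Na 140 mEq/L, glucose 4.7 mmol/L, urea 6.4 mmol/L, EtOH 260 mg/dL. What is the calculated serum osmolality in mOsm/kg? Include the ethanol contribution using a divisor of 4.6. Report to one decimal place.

Calculated osmolality = 2·Na + glucose + urea + ethanol/4.6
= 2·140 + 4.7 + 6.4 + 260/4.6
= 280 + 4.70 + 6.40 + 56.52
= 347.62 mOsm/kg

347.6 mOsm/kg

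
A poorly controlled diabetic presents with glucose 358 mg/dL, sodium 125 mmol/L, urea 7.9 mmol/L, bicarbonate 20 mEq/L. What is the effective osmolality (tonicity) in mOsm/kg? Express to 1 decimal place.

Effective osmolality excludes urea (freely permeant across cell membranes):
2·Na + glucose/18
= 2·125 + 358/18
= 250 + 19.89
= 269.89 mOsm/kg

269.9 mOsm/kg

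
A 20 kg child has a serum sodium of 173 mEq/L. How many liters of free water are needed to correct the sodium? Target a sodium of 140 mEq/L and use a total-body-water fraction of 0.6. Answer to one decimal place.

2.8 L

TBW = 0.6 · 20 = 12 L
Free water deficit = TBW · (Na/140 − 1)
= 12 · (173/140 − 1)
= 12 · 0.2357
= 2.83 L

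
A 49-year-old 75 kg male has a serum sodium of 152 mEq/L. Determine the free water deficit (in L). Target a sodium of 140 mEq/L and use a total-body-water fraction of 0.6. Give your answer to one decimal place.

3.9 L

TBW = 0.6 · 75 = 45 L
Free water deficit = TBW · (Na/140 − 1)
= 45 · (152/140 − 1)
= 45 · 0.0857
= 3.86 L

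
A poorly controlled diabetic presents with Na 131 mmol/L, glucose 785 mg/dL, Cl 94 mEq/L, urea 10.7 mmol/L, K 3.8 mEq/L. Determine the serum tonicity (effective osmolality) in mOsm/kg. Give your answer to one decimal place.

Effective osmolality excludes urea (freely permeant across cell membranes):
2·Na + glucose/18
= 2·131 + 785/18
= 262 + 43.61
= 305.61 mOsm/kg

305.6 mOsm/kg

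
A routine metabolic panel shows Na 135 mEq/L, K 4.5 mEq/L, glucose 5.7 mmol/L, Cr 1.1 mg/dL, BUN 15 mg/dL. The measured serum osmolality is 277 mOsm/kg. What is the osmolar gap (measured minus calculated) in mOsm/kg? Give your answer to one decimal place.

Calculated osmolality = 2·Na + glucose + BUN/2.8
= 2·135 + 5.7 + 15/2.8
= 270 + 5.70 + 5.36
= 281.06 mOsm/kg ≈ 281.1 mOsm/kg
Osmolar gap = measured − calculated = 277 − 281.1 = -4.1 mOsm/kg

-4.1 mOsm/kg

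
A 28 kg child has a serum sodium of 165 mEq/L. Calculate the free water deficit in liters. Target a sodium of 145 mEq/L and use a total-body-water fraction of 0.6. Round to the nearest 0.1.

TBW = 0.6 · 28 = 16.8 L
Free water deficit = TBW · (Na/145 − 1)
= 16.8 · (165/145 − 1)
= 16.8 · 0.1379
= 2.32 L

2.3 L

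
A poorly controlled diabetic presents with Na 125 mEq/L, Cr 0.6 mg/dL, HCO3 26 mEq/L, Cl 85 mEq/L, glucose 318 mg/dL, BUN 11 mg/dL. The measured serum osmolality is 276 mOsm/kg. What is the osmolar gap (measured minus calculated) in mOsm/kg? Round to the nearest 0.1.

4.4 mOsm/kg

Calculated osmolality = 2·Na + glucose/18 + BUN/2.8
= 2·125 + 318/18 + 11/2.8
= 250 + 17.67 + 3.93
= 271.6 mOsm/kg ≈ 271.6 mOsm/kg
Osmolar gap = measured − calculated = 276 − 271.6 = 4.4 mOsm/kg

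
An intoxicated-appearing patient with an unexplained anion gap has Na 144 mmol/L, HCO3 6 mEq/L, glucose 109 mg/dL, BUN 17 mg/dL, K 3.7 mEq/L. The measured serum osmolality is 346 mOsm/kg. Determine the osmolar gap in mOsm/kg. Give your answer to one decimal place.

Calculated osmolality = 2·Na + glucose/18 + BUN/2.8
= 2·144 + 109/18 + 17/2.8
= 288 + 6.06 + 6.07
= 300.13 mOsm/kg ≈ 300.1 mOsm/kg
Osmolar gap = measured − calculated = 346 − 300.1 = 45.9 mOsm/kg

45.9 mOsm/kg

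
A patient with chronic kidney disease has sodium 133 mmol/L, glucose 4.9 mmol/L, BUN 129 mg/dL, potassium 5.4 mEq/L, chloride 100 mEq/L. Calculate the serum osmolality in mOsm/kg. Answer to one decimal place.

Calculated osmolality = 2·Na + glucose + BUN/2.8
= 2·133 + 4.9 + 129/2.8
= 266 + 4.90 + 46.07
= 316.97 mOsm/kg

317.0 mOsm/kg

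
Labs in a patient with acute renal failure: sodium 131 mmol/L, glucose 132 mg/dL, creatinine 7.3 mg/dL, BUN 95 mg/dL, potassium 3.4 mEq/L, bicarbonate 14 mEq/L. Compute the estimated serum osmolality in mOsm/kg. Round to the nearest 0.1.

303.3 mOsm/kg

Calculated osmolality = 2·Na + glucose/18 + BUN/2.8
= 2·131 + 132/18 + 95/2.8
= 262 + 7.33 + 33.93
= 303.26 mOsm/kg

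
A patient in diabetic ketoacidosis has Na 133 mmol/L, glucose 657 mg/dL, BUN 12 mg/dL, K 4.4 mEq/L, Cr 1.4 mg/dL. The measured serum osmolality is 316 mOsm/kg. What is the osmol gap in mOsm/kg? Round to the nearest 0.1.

Calculated osmolality = 2·Na + glucose/18 + BUN/2.8
= 2·133 + 657/18 + 12/2.8
= 266 + 36.50 + 4.29
= 306.79 mOsm/kg ≈ 306.8 mOsm/kg
Osmolar gap = measured − calculated = 316 − 306.8 = 9.2 mOsm/kg

9.2 mOsm/kg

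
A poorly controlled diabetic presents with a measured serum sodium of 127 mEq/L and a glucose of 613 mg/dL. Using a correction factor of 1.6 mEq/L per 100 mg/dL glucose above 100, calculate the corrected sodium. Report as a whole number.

Corrected Na = measured Na + 1.6 · (glucose − 100)/100
= 127 + 1.6 · (613 − 100)/100
= 127 + 8.2
= 135.2 mEq/L

135 mEq/L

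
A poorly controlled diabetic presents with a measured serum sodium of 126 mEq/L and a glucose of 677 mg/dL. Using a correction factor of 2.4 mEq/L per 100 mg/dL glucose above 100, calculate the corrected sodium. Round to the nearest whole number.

Corrected Na = measured Na + 2.4 · (glucose − 100)/100
= 126 + 2.4 · (677 − 100)/100
= 126 + 13.8
= 139.8 mEq/L

140 mEq/L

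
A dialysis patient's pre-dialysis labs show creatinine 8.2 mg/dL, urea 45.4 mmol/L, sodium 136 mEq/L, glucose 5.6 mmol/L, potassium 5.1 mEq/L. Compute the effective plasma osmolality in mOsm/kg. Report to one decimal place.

277.6 mOsm/kg

Effective osmolality excludes urea (freely permeant across cell membranes):
2·Na + glucose
= 2·136 + 5.6
= 272 + 5.6
= 277.6 mOsm/kg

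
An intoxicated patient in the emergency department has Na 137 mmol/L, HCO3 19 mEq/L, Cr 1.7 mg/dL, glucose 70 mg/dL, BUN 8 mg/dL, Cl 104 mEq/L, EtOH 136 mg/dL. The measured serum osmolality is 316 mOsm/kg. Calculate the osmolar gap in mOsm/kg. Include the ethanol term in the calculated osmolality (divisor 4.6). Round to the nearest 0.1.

5.7 mOsm/kg

Calculated osmolality = 2·Na + glucose/18 + BUN/2.8 + ethanol/4.6
= 2·137 + 70/18 + 8/2.8 + 136/4.6
= 274 + 3.89 + 2.86 + 29.57
= 310.32 mOsm/kg ≈ 310.3 mOsm/kg
Osmolar gap = measured − calculated = 316 − 310.3 = 5.7 mOsm/kg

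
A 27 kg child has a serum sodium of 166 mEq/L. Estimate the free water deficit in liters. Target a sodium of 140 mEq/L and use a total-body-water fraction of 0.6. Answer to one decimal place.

TBW = 0.6 · 27 = 16.2 L
Free water deficit = TBW · (Na/140 − 1)
= 16.2 · (166/140 − 1)
= 16.2 · 0.1857
= 3.01 L

3.0 L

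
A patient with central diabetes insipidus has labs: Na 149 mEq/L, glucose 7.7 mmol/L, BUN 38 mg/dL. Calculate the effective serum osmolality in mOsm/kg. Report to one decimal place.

305.7 mOsm/kg

Effective osmolality excludes urea (freely permeant across cell membranes):
2·Na + glucose
= 2·149 + 7.7
= 298 + 7.7
= 305.7 mOsm/kg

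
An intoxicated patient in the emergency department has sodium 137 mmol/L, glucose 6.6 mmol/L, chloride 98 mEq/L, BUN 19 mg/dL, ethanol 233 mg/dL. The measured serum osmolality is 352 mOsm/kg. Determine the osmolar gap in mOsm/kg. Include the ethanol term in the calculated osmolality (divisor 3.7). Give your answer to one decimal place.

Calculated osmolality = 2·Na + glucose + BUN/2.8 + ethanol/3.7
= 2·137 + 6.6 + 19/2.8 + 233/3.7
= 274 + 6.60 + 6.79 + 62.97
= 350.36 mOsm/kg ≈ 350.4 mOsm/kg
Osmolar gap = measured − calculated = 352 − 350.4 = 1.6 mOsm/kg

1.6 mOsm/kg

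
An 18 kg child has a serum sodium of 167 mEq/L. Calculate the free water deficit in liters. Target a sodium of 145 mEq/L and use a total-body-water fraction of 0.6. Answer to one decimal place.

1.6 L

TBW = 0.6 · 18 = 10.8 L
Free water deficit = TBW · (Na/145 − 1)
= 10.8 · (167/145 − 1)
= 10.8 · 0.1517
= 1.64 L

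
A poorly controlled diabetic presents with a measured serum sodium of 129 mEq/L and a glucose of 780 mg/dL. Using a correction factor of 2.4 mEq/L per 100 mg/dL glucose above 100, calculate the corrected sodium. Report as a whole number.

145 mEq/L

Corrected Na = measured Na + 2.4 · (glucose − 100)/100
= 129 + 2.4 · (780 − 100)/100
= 129 + 16.3
= 145.3 mEq/L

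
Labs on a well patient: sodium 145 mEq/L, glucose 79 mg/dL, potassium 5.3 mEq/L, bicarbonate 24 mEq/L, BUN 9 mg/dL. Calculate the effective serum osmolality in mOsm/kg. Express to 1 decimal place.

294.4 mOsm/kg

Effective osmolality excludes urea (freely permeant across cell membranes):
2·Na + glucose/18
= 2·145 + 79/18
= 290 + 4.39
= 294.39 mOsm/kg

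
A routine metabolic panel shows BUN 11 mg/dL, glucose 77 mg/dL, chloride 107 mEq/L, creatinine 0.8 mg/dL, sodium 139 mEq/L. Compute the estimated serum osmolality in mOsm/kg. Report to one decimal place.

286.2 mOsm/kg

Calculated osmolality = 2·Na + glucose/18 + BUN/2.8
= 2·139 + 77/18 + 11/2.8
= 278 + 4.28 + 3.93
= 286.21 mOsm/kg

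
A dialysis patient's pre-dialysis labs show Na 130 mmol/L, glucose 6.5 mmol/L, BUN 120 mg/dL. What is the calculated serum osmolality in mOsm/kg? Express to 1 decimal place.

Calculated osmolality = 2·Na + glucose + BUN/2.8
= 2·130 + 6.5 + 120/2.8
= 260 + 6.50 + 42.86
= 309.36 mOsm/kg

309.4 mOsm/kg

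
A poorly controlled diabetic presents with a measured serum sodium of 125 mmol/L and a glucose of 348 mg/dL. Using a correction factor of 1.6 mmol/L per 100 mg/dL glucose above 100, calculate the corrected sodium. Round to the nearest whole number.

129 mmol/L

Corrected Na = measured Na + 1.6 · (glucose − 100)/100
= 125 + 1.6 · (348 − 100)/100
= 125 + 4
= 129 mmol/L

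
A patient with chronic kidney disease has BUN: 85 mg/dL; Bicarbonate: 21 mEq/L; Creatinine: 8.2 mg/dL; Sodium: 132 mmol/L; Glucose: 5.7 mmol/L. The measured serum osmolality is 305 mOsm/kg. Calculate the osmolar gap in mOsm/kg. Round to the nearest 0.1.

Calculated osmolality = 2·Na + glucose + BUN/2.8
= 2·132 + 5.7 + 85/2.8
= 264 + 5.70 + 30.36
= 300.06 mOsm/kg ≈ 300.1 mOsm/kg
Osmolar gap = measured − calculated = 305 − 300.1 = 4.9 mOsm/kg

4.9 mOsm/kg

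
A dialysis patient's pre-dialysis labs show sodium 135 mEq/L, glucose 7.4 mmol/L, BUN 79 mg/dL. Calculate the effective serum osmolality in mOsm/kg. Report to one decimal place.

277.4 mOsm/kg

Effective osmolality excludes urea (freely permeant across cell membranes):
2·Na + glucose
= 2·135 + 7.4
= 270 + 7.4
= 277.4 mOsm/kg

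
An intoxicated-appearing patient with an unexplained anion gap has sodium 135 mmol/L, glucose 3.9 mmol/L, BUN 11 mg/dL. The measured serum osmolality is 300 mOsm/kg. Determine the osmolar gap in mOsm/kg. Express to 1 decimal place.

22.2 mOsm/kg

Calculated osmolality = 2·Na + glucose + BUN/2.8
= 2·135 + 3.9 + 11/2.8
= 270 + 3.90 + 3.93
= 277.83 mOsm/kg ≈ 277.8 mOsm/kg
Osmolar gap = measured − calculated = 300 − 277.8 = 22.2 mOsm/kg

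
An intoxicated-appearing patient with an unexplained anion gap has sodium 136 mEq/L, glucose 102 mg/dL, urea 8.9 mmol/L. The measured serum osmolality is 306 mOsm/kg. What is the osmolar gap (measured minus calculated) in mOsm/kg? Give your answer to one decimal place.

Calculated osmolality = 2·Na + glucose/18 + urea
= 2·136 + 102/18 + 8.9
= 272 + 5.67 + 8.90
= 286.57 mOsm/kg ≈ 286.6 mOsm/kg
Osmolar gap = measured − calculated = 306 − 286.6 = 19.4 mOsm/kg

19.4 mOsm/kg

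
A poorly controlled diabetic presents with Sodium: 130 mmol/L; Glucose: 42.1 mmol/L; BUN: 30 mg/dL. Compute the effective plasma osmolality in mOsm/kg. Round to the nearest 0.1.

Effective osmolality excludes urea (freely permeant across cell membranes):
2·Na + glucose
= 2·130 + 42.1
= 260 + 42.1
= 302.1 mOsm/kg

302.1 mOsm/kg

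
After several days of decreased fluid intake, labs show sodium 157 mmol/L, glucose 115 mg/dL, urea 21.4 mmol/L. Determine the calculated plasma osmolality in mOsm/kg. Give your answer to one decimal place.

341.8 mOsm/kg

Calculated osmolality = 2·Na + glucose/18 + urea
= 2·157 + 115/18 + 21.4
= 314 + 6.39 + 21.40
= 341.79 mOsm/kg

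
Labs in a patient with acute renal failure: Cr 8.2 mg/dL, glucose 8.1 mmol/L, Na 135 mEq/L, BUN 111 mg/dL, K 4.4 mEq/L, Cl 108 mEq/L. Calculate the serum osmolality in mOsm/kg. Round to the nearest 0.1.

317.7 mOsm/kg

Calculated osmolality = 2·Na + glucose + BUN/2.8
= 2·135 + 8.1 + 111/2.8
= 270 + 8.10 + 39.64
= 317.74 mOsm/kg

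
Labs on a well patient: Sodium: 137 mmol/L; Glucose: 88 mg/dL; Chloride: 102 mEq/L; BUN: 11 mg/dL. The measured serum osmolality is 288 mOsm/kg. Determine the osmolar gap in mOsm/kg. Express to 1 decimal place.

5.2 mOsm/kg

Calculated osmolality = 2·Na + glucose/18 + BUN/2.8
= 2·137 + 88/18 + 11/2.8
= 274 + 4.89 + 3.93
= 282.82 mOsm/kg ≈ 282.8 mOsm/kg
Osmolar gap = measured − calculated = 288 − 282.8 = 5.2 mOsm/kg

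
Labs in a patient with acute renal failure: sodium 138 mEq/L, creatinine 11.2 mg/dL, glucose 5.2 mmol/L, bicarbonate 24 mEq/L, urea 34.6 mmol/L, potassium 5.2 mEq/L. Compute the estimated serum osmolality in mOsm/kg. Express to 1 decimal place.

315.8 mOsm/kg

Calculated osmolality = 2·Na + glucose + urea
= 2·138 + 5.2 + 34.6
= 276 + 5.20 + 34.60
= 315.8 mOsm/kg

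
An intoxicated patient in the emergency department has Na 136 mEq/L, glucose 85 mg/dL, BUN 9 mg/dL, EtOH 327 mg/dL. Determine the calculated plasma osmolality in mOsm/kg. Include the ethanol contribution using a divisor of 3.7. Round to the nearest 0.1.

368.3 mOsm/kg

Calculated osmolality = 2·Na + glucose/18 + BUN/2.8 + ethanol/3.7
= 2·136 + 85/18 + 9/2.8 + 327/3.7
= 272 + 4.72 + 3.21 + 88.38
= 368.31 mOsm/kg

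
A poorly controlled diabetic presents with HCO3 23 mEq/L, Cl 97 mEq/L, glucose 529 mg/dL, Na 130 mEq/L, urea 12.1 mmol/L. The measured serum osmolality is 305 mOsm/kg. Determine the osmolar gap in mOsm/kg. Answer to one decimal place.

3.5 mOsm/kg

Calculated osmolality = 2·Na + glucose/18 + urea
= 2·130 + 529/18 + 12.1
= 260 + 29.39 + 12.10
= 301.49 mOsm/kg ≈ 301.5 mOsm/kg
Osmolar gap = measured − calculated = 305 − 301.5 = 3.5 mOsm/kg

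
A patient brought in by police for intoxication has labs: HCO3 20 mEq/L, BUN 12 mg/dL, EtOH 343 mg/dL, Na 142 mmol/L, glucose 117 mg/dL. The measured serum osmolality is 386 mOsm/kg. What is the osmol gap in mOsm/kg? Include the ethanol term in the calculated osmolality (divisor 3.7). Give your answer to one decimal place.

-1.5 mOsm/kg

Calculated osmolality = 2·Na + glucose/18 + BUN/2.8 + ethanol/3.7
= 2·142 + 117/18 + 12/2.8 + 343/3.7
= 284 + 6.50 + 4.29 + 92.70
= 387.49 mOsm/kg ≈ 387.5 mOsm/kg
Osmolar gap = measured − calculated = 386 − 387.5 = -1.5 mOsm/kg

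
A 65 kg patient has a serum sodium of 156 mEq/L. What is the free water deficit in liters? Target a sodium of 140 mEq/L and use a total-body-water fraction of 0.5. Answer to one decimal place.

TBW = 0.5 · 65 = 32.5 L
Free water deficit = TBW · (Na/140 − 1)
= 32.5 · (156/140 − 1)
= 32.5 · 0.1143
= 3.71 L

3.7 L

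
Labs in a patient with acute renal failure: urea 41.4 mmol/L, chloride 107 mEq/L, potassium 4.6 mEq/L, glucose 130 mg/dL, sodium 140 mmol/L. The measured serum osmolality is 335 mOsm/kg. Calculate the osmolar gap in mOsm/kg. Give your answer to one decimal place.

6.4 mOsm/kg

Calculated osmolality = 2·Na + glucose/18 + urea
= 2·140 + 130/18 + 41.4
= 280 + 7.22 + 41.40
= 328.62 mOsm/kg ≈ 328.6 mOsm/kg
Osmolar gap = measured − calculated = 335 − 328.6 = 6.4 mOsm/kg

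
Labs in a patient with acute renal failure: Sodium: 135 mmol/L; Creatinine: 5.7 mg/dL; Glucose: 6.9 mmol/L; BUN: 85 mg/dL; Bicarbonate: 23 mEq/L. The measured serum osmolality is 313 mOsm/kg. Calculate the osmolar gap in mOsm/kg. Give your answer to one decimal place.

5.7 mOsm/kg

Calculated osmolality = 2·Na + glucose + BUN/2.8
= 2·135 + 6.9 + 85/2.8
= 270 + 6.90 + 30.36
= 307.26 mOsm/kg ≈ 307.3 mOsm/kg
Osmolar gap = measured − calculated = 313 − 307.3 = 5.7 mOsm/kg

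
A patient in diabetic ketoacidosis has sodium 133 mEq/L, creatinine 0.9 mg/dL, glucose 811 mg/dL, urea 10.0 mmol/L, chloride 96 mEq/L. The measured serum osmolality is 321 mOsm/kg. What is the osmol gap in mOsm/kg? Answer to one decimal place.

-0.1 mOsm/kg

Calculated osmolality = 2·Na + glucose/18 + urea
= 2·133 + 811/18 + 10
= 266 + 45.06 + 10
= 321.06 mOsm/kg ≈ 321.1 mOsm/kg
Osmolar gap = measured − calculated = 321 − 321.1 = -0.1 mOsm/kg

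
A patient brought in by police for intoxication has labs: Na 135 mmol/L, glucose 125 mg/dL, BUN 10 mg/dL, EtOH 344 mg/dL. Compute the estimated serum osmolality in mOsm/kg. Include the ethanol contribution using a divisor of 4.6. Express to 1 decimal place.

355.3 mOsm/kg

Calculated osmolality = 2·Na + glucose/18 + BUN/2.8 + ethanol/4.6
= 2·135 + 125/18 + 10/2.8 + 344/4.6
= 270 + 6.94 + 3.57 + 74.78
= 355.29 mOsm/kg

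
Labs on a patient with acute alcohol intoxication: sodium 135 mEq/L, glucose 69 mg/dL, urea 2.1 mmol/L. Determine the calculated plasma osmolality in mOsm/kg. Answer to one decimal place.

275.9 mOsm/kg

Calculated osmolality = 2·Na + glucose/18 + urea
= 2·135 + 69/18 + 2.1
= 270 + 3.83 + 2.10
= 275.93 mOsm/kg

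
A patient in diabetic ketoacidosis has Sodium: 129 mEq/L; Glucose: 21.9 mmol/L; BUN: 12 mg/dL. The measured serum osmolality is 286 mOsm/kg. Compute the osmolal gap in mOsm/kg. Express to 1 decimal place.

1.8 mOsm/kg

Calculated osmolality = 2·Na + glucose + BUN/2.8
= 2·129 + 21.9 + 12/2.8
= 258 + 21.90 + 4.29
= 284.19 mOsm/kg ≈ 284.2 mOsm/kg
Osmolar gap = measured − calculated = 286 − 284.2 = 1.8 mOsm/kg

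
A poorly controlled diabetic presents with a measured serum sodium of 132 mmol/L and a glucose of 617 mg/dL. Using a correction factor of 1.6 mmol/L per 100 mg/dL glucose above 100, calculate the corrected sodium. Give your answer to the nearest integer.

140 mmol/L

Corrected Na = measured Na + 1.6 · (glucose − 100)/100
= 132 + 1.6 · (617 − 100)/100
= 132 + 8.3
= 140.3 mmol/L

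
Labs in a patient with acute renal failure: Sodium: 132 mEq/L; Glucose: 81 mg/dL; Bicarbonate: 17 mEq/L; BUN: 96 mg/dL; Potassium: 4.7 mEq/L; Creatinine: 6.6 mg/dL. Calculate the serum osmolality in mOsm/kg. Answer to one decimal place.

302.8 mOsm/kg

Calculated osmolality = 2·Na + glucose/18 + BUN/2.8
= 2·132 + 81/18 + 96/2.8
= 264 + 4.50 + 34.29
= 302.79 mOsm/kg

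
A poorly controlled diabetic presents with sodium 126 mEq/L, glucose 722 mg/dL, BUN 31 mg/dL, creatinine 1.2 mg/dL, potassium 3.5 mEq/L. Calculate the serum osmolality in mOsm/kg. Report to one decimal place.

Calculated osmolality = 2·Na + glucose/18 + BUN/2.8
= 2·126 + 722/18 + 31/2.8
= 252 + 40.11 + 11.07
= 303.18 mOsm/kg

303.2 mOsm/kg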